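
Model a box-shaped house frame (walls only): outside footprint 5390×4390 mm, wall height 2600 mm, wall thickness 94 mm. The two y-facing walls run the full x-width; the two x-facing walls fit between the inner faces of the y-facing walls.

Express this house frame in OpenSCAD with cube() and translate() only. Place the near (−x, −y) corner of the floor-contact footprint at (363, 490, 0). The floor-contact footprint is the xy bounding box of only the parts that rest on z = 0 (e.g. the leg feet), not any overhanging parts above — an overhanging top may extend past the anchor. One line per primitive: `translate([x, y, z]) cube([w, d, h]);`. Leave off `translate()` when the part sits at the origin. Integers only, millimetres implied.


translate([363, 490, 0]) cube([5390, 94, 2600]);
translate([363, 4786, 0]) cube([5390, 94, 2600]);
translate([363, 584, 0]) cube([94, 4202, 2600]);
translate([5659, 584, 0]) cube([94, 4202, 2600]);


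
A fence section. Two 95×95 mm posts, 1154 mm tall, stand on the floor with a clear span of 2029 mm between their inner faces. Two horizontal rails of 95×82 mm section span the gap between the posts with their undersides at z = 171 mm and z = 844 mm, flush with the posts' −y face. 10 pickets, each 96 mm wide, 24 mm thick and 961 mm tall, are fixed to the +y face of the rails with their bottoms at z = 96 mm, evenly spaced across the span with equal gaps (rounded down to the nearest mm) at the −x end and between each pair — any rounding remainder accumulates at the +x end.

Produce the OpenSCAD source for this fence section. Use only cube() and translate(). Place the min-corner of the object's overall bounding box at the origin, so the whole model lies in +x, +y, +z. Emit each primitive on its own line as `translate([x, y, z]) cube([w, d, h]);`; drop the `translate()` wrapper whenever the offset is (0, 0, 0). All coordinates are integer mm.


cube([95, 95, 1154]);
translate([2124, 0, 0]) cube([95, 95, 1154]);
translate([95, 0, 171]) cube([2029, 95, 82]);
translate([95, 0, 844]) cube([2029, 95, 82]);
translate([192, 95, 96]) cube([96, 24, 961]);
translate([385, 95, 96]) cube([96, 24, 961]);
translate([578, 95, 96]) cube([96, 24, 961]);
translate([771, 95, 96]) cube([96, 24, 961]);
translate([964, 95, 96]) cube([96, 24, 961]);
translate([1157, 95, 96]) cube([96, 24, 961]);
translate([1350, 95, 96]) cube([96, 24, 961]);
translate([1543, 95, 96]) cube([96, 24, 961]);
translate([1736, 95, 96]) cube([96, 24, 961]);
translate([1929, 95, 96]) cube([96, 24, 961]);


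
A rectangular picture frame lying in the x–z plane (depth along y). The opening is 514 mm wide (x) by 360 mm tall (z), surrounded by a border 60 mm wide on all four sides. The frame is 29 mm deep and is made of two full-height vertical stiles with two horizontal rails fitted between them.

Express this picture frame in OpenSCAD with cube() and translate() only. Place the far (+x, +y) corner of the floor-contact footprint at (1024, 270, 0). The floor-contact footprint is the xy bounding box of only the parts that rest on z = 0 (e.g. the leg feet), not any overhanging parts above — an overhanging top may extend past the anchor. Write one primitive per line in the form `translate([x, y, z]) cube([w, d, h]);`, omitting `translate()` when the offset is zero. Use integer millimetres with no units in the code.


translate([390, 241, 0]) cube([60, 29, 480]);
translate([964, 241, 0]) cube([60, 29, 480]);
translate([450, 241, 0]) cube([514, 29, 60]);
translate([450, 241, 420]) cube([514, 29, 60]);


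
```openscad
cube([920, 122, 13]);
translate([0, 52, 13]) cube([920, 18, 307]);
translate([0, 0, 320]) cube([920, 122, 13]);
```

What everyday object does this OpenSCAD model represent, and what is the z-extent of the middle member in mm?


An I-beam. The web height is 307 mm.

Two wide flanges with a thin centred web — an I-beam. Overall 333 mm minus two 13 mm flanges gives a web of 333 − 2·13 = 307 mm.


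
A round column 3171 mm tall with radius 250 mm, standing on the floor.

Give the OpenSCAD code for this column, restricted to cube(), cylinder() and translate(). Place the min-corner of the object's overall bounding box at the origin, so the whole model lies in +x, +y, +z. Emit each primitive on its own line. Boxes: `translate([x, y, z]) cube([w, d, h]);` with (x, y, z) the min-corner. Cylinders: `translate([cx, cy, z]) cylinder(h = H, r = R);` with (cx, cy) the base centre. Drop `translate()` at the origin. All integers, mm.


translate([250, 250, 0]) cylinder(h = 3171, r = 250);


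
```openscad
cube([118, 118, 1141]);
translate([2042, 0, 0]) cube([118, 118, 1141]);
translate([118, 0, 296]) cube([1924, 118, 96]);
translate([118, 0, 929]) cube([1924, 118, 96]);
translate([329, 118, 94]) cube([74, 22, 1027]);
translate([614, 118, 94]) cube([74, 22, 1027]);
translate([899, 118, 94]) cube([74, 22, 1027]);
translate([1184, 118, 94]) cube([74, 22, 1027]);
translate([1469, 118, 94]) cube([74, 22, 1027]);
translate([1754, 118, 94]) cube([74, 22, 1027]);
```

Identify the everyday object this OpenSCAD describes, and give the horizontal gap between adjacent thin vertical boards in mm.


A fence section. The picket gap is 211 mm.

Two posts, two rails, 6 pickets — a fence section. Span 1924 mm holds 6 pickets of 74 mm with 7 equal gaps: ⌊(1924 − 6·74) / 7⌋ = 211 mm.


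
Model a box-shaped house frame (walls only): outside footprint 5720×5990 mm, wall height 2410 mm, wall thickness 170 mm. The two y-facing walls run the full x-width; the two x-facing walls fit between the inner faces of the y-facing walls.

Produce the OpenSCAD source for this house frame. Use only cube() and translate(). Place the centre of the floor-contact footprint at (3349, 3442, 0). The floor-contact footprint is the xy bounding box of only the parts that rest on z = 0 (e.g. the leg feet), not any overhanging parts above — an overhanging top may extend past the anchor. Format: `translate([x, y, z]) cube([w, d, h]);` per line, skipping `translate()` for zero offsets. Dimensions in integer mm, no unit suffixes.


translate([489, 447, 0]) cube([5720, 170, 2410]);
translate([489, 6267, 0]) cube([5720, 170, 2410]);
translate([489, 617, 0]) cube([170, 5650, 2410]);
translate([6039, 617, 0]) cube([170, 5650, 2410]);


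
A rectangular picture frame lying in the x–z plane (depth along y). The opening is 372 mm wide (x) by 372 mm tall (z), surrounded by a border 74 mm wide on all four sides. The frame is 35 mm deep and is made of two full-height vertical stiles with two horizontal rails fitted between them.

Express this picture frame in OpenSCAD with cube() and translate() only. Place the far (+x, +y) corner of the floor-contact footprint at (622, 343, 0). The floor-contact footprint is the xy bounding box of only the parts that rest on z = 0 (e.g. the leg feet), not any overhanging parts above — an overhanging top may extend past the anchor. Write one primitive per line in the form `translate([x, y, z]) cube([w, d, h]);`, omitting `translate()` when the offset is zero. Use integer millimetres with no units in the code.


translate([102, 308, 0]) cube([74, 35, 520]);
translate([548, 308, 0]) cube([74, 35, 520]);
translate([176, 308, 0]) cube([372, 35, 74]);
translate([176, 308, 446]) cube([372, 35, 74]);


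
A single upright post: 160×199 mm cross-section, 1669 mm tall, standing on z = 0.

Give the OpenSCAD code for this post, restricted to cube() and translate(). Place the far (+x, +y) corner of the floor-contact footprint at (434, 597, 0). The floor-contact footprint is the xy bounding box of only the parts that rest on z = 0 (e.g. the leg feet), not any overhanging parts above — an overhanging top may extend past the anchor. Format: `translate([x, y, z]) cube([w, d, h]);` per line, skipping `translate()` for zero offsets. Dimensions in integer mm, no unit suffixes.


translate([274, 398, 0]) cube([160, 199, 1669]);


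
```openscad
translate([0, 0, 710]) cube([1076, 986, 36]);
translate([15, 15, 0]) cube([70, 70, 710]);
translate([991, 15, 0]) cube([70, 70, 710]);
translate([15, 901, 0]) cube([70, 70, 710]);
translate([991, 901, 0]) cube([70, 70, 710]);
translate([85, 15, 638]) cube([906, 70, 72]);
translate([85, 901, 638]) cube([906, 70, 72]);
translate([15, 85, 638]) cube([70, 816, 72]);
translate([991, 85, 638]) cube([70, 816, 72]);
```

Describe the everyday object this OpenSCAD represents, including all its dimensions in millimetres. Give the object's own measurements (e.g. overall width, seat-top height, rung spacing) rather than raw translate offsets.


A table: top 1076 mm (x) × 986 mm (y), 36 mm thick, upper face at z = 746 mm, on four 70×70 mm square legs, each inset 15 mm from the nearest pair of top edges from z = 0 to the bottom of the top. Four apron rails, 70 mm thick and 72 mm tall, run between adjacent legs with their top edges flush with the underside of the top and their outer faces flush with the legs' outer faces.


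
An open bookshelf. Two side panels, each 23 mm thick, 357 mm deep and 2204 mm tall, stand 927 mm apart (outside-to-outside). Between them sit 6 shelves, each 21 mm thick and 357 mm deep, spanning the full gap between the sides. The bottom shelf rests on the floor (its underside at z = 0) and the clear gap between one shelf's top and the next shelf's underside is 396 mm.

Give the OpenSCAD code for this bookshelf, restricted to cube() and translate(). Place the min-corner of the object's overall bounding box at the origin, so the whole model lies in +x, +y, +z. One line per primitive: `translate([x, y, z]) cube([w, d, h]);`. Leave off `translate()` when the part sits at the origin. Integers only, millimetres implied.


cube([23, 357, 2204]);
translate([904, 0, 0]) cube([23, 357, 2204]);
translate([23, 0, 0]) cube([881, 357, 21]);
translate([23, 0, 417]) cube([881, 357, 21]);
translate([23, 0, 834]) cube([881, 357, 21]);
translate([23, 0, 1251]) cube([881, 357, 21]);
translate([23, 0, 1668]) cube([881, 357, 21]);
translate([23, 0, 2085]) cube([881, 357, 21]);


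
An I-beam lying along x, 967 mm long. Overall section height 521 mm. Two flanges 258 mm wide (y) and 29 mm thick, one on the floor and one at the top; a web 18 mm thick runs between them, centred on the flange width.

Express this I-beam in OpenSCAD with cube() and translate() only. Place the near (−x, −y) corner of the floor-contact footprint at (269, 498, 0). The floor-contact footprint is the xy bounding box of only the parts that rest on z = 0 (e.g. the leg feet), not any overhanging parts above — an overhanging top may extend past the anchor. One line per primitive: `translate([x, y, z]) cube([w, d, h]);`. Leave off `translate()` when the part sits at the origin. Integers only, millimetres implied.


translate([269, 498, 0]) cube([967, 258, 29]);
translate([269, 618, 29]) cube([967, 18, 463]);
translate([269, 498, 492]) cube([967, 258, 29]);


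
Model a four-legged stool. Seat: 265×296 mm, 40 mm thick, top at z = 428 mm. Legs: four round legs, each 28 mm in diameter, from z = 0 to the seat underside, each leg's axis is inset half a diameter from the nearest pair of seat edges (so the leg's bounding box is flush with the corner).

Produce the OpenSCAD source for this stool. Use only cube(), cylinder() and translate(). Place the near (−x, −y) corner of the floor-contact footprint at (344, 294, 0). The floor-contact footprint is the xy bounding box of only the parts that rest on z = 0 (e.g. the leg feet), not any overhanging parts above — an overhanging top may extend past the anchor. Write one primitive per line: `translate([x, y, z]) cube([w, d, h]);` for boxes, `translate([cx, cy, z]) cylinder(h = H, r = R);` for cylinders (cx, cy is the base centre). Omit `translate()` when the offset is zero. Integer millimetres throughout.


// leg_h = 428 - 40 = 388
translate([344, 294, 388]) cube([265, 296, 40]);
translate([358, 308, 0]) cylinder(h = 388, r = 14);
translate([595, 308, 0]) cylinder(h = 388, r = 14);
translate([358, 576, 0]) cylinder(h = 388, r = 14);
translate([595, 576, 0]) cylinder(h = 388, r = 14);


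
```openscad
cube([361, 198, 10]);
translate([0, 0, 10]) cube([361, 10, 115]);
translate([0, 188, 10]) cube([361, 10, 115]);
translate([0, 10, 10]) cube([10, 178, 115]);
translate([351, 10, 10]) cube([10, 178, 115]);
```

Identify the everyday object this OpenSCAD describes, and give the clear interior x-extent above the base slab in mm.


An open box. The internal width is 341 mm.

A 361×198 base slab with four walls standing on it — an open box. The base is 361 mm wide and the walls are 10 mm thick, so the internal width is 361 − 2 × 10 = 341 mm.


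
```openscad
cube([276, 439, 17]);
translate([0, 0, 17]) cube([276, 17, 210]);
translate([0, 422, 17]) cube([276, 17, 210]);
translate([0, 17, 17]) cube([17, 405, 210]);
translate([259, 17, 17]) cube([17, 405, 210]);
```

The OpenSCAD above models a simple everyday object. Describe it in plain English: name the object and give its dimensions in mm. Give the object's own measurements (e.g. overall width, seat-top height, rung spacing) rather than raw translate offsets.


An open-topped rectangular box: outside dimensions 276×439×227 mm, with a uniform wall and base thickness of 17 mm. The base is a full 276×439 slab on the floor; four walls sit on top of the base. The front and back walls (the −y and +y sides) span the full width; the two side walls fit between them.


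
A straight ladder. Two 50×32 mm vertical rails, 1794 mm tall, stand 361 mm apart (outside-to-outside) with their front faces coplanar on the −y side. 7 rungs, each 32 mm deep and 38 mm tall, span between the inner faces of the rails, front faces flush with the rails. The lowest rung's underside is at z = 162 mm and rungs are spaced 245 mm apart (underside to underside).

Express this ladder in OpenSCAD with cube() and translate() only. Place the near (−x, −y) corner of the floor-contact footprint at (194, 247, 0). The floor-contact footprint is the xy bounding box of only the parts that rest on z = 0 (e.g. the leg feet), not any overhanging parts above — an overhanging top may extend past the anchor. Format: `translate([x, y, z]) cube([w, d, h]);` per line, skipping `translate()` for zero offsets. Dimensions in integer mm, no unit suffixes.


translate([194, 247, 0]) cube([50, 32, 1794]);
translate([505, 247, 0]) cube([50, 32, 1794]);
translate([244, 247, 162]) cube([261, 32, 38]);
translate([244, 247, 407]) cube([261, 32, 38]);
translate([244, 247, 652]) cube([261, 32, 38]);
translate([244, 247, 897]) cube([261, 32, 38]);
translate([244, 247, 1142]) cube([261, 32, 38]);
translate([244, 247, 1387]) cube([261, 32, 38]);
translate([244, 247, 1632]) cube([261, 32, 38]);


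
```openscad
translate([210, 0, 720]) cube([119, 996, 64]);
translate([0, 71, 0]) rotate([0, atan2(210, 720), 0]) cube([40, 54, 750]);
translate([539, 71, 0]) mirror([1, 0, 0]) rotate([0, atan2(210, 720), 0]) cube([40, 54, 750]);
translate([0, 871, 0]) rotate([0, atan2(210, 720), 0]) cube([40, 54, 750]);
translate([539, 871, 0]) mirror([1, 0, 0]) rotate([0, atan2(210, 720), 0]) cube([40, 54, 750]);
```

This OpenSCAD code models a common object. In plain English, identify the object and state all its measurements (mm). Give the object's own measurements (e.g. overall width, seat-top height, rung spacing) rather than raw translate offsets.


A sawhorse. A 119×996×64 mm beam (x, y, z) sits on two A-frame leg pairs. Each pair is two raked legs of 40×54 mm section (54 mm along y) splaying symmetrically in x. Each leg rises 720 mm vertically over 210 mm of horizontal reach and is 750 mm long along its own axis. Every leg's outer bottom edge rests on the floor and its outer top edge meets a bottom edge of the beam — the left legs (tilting toward +x) meet the beam's −x bottom edge, the right legs (their mirror images, tilting toward −x) meet its +x bottom edge — so the leg tops tuck under the beam, the beam's underside is 720 mm above the floor, and the feet are 539 mm apart outside-to-outside with the beam centred between them. The two leg pairs are set in 71 mm from either end of the beam.


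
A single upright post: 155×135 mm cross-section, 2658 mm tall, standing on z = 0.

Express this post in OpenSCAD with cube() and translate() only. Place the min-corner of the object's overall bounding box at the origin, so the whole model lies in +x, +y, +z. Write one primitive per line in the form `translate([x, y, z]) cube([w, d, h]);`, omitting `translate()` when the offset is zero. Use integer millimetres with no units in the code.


cube([155, 135, 2658]);


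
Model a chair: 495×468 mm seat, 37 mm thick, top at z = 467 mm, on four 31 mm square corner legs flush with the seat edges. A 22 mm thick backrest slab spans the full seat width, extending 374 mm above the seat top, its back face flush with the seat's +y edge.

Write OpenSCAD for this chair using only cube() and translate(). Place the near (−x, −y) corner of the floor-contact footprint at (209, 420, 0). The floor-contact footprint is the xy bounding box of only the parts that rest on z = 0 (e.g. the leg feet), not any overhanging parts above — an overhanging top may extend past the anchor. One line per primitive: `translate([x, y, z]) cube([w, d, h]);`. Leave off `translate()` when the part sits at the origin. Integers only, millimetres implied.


translate([209, 420, 430]) cube([495, 468, 37]);
translate([209, 420, 0]) cube([31, 31, 430]);
translate([673, 420, 0]) cube([31, 31, 430]);
translate([209, 857, 0]) cube([31, 31, 430]);
translate([673, 857, 0]) cube([31, 31, 430]);
translate([209, 866, 467]) cube([495, 22, 374]);


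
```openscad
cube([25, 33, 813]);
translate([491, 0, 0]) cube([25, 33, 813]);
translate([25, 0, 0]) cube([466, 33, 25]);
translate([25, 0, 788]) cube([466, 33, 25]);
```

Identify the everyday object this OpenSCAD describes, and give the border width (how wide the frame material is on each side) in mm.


A picture frame. The border width is 25 mm.

Four thin pieces enclosing a rectangular opening — a picture frame. The two full-height stiles are 813 mm tall; the top rail sits at z = 788 and is 25 mm tall, so the border above the opening is 813 − 788 = 25 mm, matching the stile x-width.


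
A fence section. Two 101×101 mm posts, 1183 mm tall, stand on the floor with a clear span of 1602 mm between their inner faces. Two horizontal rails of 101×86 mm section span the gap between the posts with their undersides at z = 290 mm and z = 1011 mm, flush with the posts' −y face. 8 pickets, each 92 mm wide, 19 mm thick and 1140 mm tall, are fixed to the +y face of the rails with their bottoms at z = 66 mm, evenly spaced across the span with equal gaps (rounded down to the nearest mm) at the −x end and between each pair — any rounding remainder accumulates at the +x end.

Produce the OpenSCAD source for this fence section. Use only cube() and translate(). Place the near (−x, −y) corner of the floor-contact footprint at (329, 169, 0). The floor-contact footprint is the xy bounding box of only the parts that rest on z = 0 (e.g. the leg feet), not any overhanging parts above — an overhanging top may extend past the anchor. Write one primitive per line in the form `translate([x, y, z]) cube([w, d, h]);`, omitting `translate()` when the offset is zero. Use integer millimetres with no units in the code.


translate([329, 169, 0]) cube([101, 101, 1183]);
translate([2032, 169, 0]) cube([101, 101, 1183]);
translate([430, 169, 290]) cube([1602, 101, 86]);
translate([430, 169, 1011]) cube([1602, 101, 86]);
translate([526, 270, 66]) cube([92, 19, 1140]);
translate([714, 270, 66]) cube([92, 19, 1140]);
translate([902, 270, 66]) cube([92, 19, 1140]);
translate([1090, 270, 66]) cube([92, 19, 1140]);
translate([1278, 270, 66]) cube([92, 19, 1140]);
translate([1466, 270, 66]) cube([92, 19, 1140]);
translate([1654, 270, 66]) cube([92, 19, 1140]);
translate([1842, 270, 66]) cube([92, 19, 1140]);


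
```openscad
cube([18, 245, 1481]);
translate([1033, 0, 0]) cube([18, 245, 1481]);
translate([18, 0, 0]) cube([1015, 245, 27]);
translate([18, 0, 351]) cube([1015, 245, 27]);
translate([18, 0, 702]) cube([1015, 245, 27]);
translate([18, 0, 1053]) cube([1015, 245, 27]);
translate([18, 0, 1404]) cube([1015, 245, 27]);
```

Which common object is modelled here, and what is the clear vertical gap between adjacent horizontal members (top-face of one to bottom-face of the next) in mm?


A bookshelf. The clear shelf gap is 324 mm.

Two tall side panels with 5 horizontal boards between them — a bookshelf. The first two shelf undersides are at z = 0 and z = 351; with shelf thickness 27, the clear gap is 351 − 0 − 27 = 324 mm.


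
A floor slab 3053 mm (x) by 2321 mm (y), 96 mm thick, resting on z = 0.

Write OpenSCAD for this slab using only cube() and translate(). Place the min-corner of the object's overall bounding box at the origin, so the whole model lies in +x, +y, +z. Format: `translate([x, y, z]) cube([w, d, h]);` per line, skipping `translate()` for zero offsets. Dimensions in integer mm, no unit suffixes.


cube([3053, 2321, 96]);


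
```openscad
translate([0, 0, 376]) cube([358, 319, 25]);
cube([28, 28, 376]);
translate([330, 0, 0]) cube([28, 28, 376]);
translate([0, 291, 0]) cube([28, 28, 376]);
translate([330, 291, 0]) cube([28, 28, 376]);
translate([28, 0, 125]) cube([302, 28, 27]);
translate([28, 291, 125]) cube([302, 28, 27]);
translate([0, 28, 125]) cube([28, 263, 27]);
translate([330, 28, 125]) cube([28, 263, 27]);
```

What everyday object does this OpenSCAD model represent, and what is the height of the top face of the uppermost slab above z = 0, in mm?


A stool. The seat height is 401 mm.

A 358×319×25 slab at z = 376 on four corner posts — a stool. The seat top is 376 + 25 = 401 mm.


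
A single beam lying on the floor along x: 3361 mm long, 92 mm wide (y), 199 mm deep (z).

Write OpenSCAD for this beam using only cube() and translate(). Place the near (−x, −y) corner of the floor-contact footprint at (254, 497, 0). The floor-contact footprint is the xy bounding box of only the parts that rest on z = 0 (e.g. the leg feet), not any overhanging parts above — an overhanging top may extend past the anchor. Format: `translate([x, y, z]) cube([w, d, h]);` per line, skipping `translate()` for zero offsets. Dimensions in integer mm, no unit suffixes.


translate([254, 497, 0]) cube([3361, 92, 199]);


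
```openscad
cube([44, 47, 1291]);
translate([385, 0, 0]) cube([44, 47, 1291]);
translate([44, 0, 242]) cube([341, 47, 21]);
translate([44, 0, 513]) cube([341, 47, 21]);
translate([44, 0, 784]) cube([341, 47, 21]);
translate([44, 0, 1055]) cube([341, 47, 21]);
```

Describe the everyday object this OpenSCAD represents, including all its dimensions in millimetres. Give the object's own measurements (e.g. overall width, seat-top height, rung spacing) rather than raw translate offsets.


A straight ladder. Two 44×47 mm vertical rails, 1291 mm tall, stand 429 mm apart (outside-to-outside) with their front faces coplanar on the −y side. 4 rungs, each 47 mm deep and 21 mm tall, span between the inner faces of the rails, front faces flush with the rails. The lowest rung's underside is at z = 242 mm and rungs are spaced 271 mm apart (underside to underside).


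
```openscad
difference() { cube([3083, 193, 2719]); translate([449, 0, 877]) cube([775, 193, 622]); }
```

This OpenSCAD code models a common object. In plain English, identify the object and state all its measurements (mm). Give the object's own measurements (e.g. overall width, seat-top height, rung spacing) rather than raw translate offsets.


A wall 3083 mm long (x), 193 mm thick (y), 2719 mm tall, with a rectangular window opening cut through it. The opening is 775 mm wide and 622 mm tall; its sill is at z = 877 mm and its near (−x) edge is 449 mm from the wall's −x end. The opening passes through the full wall thickness.


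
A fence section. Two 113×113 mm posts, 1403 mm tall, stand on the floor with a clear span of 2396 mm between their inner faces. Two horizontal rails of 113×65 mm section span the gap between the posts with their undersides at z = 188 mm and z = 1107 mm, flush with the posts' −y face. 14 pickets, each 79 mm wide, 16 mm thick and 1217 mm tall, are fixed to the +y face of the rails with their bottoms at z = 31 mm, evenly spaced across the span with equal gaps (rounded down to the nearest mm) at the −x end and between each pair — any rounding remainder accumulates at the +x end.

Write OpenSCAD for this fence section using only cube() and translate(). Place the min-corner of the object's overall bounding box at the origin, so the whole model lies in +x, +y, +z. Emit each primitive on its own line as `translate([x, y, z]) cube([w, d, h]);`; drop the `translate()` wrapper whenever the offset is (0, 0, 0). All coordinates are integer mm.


cube([113, 113, 1403]);
translate([2509, 0, 0]) cube([113, 113, 1403]);
translate([113, 0, 188]) cube([2396, 113, 65]);
translate([113, 0, 1107]) cube([2396, 113, 65]);
translate([199, 113, 31]) cube([79, 16, 1217]);
translate([364, 113, 31]) cube([79, 16, 1217]);
translate([529, 113, 31]) cube([79, 16, 1217]);
translate([694, 113, 31]) cube([79, 16, 1217]);
translate([859, 113, 31]) cube([79, 16, 1217]);
translate([1024, 113, 31]) cube([79, 16, 1217]);
translate([1189, 113, 31]) cube([79, 16, 1217]);
translate([1354, 113, 31]) cube([79, 16, 1217]);
translate([1519, 113, 31]) cube([79, 16, 1217]);
translate([1684, 113, 31]) cube([79, 16, 1217]);
translate([1849, 113, 31]) cube([79, 16, 1217]);
translate([2014, 113, 31]) cube([79, 16, 1217]);
translate([2179, 113, 31]) cube([79, 16, 1217]);
translate([2344, 113, 31]) cube([79, 16, 1217]);


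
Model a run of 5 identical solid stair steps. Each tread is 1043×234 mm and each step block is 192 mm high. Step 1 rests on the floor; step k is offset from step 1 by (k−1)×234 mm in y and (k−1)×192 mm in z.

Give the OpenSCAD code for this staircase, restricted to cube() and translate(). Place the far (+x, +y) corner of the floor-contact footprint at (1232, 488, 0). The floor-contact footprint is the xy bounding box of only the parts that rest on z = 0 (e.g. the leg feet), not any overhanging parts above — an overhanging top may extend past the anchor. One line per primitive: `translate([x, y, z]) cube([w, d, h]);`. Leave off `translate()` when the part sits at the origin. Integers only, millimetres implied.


translate([189, 254, 0]) cube([1043, 234, 192]);
translate([189, 488, 192]) cube([1043, 234, 192]);
translate([189, 722, 384]) cube([1043, 234, 192]);
translate([189, 956, 576]) cube([1043, 234, 192]);
translate([189, 1190, 768]) cube([1043, 234, 192]);


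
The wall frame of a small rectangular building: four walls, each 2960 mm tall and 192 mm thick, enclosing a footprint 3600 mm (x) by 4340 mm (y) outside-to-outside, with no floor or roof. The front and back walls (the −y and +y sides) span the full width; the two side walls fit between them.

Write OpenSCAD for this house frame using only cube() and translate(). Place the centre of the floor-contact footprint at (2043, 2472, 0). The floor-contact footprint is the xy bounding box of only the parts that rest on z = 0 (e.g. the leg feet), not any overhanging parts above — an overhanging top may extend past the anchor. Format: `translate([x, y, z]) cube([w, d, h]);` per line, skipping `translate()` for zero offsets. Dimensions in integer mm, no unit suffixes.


translate([243, 302, 0]) cube([3600, 192, 2960]);
translate([243, 4450, 0]) cube([3600, 192, 2960]);
translate([243, 494, 0]) cube([192, 3956, 2960]);
translate([3651, 494, 0]) cube([192, 3956, 2960]);


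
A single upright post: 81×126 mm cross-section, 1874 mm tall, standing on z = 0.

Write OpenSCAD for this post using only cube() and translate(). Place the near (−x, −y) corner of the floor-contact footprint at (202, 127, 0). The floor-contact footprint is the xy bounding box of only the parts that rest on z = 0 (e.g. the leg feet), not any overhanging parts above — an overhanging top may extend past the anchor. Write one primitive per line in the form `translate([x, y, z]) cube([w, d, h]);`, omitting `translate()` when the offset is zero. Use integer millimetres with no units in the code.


translate([202, 127, 0]) cube([81, 126, 1874]);


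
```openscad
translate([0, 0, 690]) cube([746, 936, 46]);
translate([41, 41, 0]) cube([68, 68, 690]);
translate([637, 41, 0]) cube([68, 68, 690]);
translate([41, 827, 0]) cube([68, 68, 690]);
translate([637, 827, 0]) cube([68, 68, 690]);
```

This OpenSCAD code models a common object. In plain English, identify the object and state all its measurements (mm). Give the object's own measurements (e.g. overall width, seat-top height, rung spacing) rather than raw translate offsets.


A table: top 746 mm (x) × 936 mm (y), 46 mm thick, upper face at z = 736 mm, on four 68×68 mm square legs, each inset 41 mm from the nearest pair of top edges from z = 0 to the bottom of the top.


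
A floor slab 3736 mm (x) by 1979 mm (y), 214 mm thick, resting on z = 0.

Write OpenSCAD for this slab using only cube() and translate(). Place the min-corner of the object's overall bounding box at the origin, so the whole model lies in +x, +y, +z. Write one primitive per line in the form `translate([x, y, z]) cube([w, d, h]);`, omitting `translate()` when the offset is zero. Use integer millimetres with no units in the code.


cube([3736, 1979, 214]);


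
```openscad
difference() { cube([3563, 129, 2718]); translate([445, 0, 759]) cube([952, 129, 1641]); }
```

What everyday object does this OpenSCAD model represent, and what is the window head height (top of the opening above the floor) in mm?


A wall with a window opening. The window head height is 2400 mm.

A wall with a rectangular opening subtracted — a window. Sill at z = 759, opening 1641 mm tall, so the head is at 759 + 1641 = 2400 mm.


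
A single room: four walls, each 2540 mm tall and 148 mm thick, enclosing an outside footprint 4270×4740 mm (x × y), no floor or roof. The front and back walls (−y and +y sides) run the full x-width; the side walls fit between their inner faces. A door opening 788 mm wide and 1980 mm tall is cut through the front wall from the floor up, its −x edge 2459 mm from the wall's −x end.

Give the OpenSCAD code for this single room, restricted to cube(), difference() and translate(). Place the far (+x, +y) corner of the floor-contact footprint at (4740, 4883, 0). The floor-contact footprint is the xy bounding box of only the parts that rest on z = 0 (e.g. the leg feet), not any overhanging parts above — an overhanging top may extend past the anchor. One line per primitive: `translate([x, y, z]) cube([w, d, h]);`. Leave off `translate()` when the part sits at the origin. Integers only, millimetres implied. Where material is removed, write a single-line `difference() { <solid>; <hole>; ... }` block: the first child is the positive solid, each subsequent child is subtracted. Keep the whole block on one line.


difference() { translate([470, 143, 0]) cube([4270, 148, 2540]); translate([2929, 143, 0]) cube([788, 148, 1980]); }
translate([470, 4735, 0]) cube([4270, 148, 2540]);
translate([470, 291, 0]) cube([148, 4444, 2540]);
translate([4592, 291, 0]) cube([148, 4444, 2540]);


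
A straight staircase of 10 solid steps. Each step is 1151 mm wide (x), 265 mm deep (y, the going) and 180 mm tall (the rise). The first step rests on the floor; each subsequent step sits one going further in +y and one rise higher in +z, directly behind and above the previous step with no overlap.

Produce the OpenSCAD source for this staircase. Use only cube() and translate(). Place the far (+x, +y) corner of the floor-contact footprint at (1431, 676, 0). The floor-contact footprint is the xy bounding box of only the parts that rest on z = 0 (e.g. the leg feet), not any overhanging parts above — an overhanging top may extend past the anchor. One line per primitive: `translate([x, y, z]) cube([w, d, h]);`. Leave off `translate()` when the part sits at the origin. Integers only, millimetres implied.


translate([280, 411, 0]) cube([1151, 265, 180]);
translate([280, 676, 180]) cube([1151, 265, 180]);
translate([280, 941, 360]) cube([1151, 265, 180]);
translate([280, 1206, 540]) cube([1151, 265, 180]);
translate([280, 1471, 720]) cube([1151, 265, 180]);
translate([280, 1736, 900]) cube([1151, 265, 180]);
translate([280, 2001, 1080]) cube([1151, 265, 180]);
translate([280, 2266, 1260]) cube([1151, 265, 180]);
translate([280, 2531, 1440]) cube([1151, 265, 180]);
translate([280, 2796, 1620]) cube([1151, 265, 180]);


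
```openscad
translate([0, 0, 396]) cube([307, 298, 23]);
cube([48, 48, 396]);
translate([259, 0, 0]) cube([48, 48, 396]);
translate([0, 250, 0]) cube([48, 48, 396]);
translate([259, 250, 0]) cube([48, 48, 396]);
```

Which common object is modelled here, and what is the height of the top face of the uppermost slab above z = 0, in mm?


A stool. The seat height is 419 mm.

A 307×298×23 slab at z = 396 on four corner posts — a stool. The seat top is 396 + 23 = 419 mm.


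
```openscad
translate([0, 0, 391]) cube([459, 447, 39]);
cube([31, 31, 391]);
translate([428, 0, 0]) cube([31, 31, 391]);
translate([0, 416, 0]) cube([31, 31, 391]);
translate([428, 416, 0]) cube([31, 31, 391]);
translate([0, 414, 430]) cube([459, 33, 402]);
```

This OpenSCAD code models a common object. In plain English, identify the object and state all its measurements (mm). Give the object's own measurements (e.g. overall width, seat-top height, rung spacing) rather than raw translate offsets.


A chair. The seat is a 459×447×39 mm slab with its top at z = 430 mm, on four 31×31 mm corner legs (flush with the seat edges, standing on z = 0). A flat backrest 33 mm thick, 402 mm tall, spans the full seat width and rises from the seat top along its +y edge, rear face flush with the rear of the seat.


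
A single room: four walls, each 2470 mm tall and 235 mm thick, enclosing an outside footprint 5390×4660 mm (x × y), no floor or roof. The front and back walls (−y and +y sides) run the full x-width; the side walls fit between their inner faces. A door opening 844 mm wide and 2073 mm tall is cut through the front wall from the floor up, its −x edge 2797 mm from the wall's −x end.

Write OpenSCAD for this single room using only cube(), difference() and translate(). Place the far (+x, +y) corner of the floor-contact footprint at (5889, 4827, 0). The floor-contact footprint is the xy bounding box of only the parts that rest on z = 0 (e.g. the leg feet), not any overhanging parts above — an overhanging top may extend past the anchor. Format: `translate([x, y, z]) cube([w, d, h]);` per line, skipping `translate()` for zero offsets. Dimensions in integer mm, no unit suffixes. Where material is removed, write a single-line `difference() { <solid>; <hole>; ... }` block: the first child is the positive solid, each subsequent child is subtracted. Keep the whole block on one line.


difference() { translate([499, 167, 0]) cube([5390, 235, 2470]); translate([3296, 167, 0]) cube([844, 235, 2073]); }
translate([499, 4592, 0]) cube([5390, 235, 2470]);
translate([499, 402, 0]) cube([235, 4190, 2470]);
translate([5654, 402, 0]) cube([235, 4190, 2470]);


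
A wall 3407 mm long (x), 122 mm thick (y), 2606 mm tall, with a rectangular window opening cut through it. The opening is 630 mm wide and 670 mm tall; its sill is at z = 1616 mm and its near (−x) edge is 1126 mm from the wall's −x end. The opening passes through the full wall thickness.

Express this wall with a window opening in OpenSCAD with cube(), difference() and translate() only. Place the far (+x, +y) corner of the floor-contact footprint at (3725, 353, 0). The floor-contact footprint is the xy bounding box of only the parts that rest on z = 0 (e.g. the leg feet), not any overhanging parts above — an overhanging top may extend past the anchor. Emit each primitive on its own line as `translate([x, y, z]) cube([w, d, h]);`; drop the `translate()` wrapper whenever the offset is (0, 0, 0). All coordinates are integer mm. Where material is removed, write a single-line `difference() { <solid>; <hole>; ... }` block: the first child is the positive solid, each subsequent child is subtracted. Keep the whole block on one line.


difference() { translate([318, 231, 0]) cube([3407, 122, 2606]); translate([1444, 231, 1616]) cube([630, 122, 670]); }


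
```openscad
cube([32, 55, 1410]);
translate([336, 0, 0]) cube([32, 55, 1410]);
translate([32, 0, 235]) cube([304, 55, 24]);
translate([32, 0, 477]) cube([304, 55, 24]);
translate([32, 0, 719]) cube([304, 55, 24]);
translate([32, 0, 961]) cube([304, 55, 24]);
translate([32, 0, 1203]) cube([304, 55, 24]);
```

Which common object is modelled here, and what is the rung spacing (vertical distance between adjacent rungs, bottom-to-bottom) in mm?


A ladder. The rung spacing is 242 mm.

Two tall 32×55 posts with 5 short bars between them — a ladder. Adjacent rungs sit at z = 235 and z = 477, so the spacing is 477 − 235 = 242 mm.


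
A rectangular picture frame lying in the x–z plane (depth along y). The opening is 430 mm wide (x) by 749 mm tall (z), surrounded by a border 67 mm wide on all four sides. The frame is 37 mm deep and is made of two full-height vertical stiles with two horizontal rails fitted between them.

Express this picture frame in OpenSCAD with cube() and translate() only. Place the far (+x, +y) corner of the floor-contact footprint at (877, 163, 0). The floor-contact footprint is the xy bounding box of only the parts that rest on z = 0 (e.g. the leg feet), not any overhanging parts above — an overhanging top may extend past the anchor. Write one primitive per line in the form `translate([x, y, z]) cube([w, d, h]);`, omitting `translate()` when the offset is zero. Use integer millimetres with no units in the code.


translate([313, 126, 0]) cube([67, 37, 883]);
translate([810, 126, 0]) cube([67, 37, 883]);
translate([380, 126, 0]) cube([430, 37, 67]);
translate([380, 126, 816]) cube([430, 37, 67]);


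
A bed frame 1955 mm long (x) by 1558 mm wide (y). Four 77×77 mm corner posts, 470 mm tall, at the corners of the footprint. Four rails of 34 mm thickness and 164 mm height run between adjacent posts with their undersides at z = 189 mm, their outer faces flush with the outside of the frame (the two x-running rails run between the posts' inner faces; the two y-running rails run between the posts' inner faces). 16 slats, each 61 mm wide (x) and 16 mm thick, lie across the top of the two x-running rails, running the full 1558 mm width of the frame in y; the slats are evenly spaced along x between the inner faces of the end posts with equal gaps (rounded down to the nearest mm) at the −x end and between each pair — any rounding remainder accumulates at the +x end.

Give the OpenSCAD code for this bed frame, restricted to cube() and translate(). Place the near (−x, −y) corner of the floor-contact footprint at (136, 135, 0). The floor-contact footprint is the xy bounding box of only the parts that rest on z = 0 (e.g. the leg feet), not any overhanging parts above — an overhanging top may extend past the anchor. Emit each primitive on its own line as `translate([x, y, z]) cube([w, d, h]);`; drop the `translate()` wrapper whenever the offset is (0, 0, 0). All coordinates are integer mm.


translate([136, 135, 0]) cube([77, 77, 470]);
translate([136, 1616, 0]) cube([77, 77, 470]);
translate([2014, 135, 0]) cube([77, 77, 470]);
translate([2014, 1616, 0]) cube([77, 77, 470]);
translate([213, 135, 189]) cube([1801, 34, 164]);
translate([213, 1659, 189]) cube([1801, 34, 164]);
translate([136, 212, 189]) cube([34, 1404, 164]);
translate([2057, 212, 189]) cube([34, 1404, 164]);
translate([261, 135, 353]) cube([61, 1558, 16]);
translate([370, 135, 353]) cube([61, 1558, 16]);
translate([479, 135, 353]) cube([61, 1558, 16]);
translate([588, 135, 353]) cube([61, 1558, 16]);
translate([697, 135, 353]) cube([61, 1558, 16]);
translate([806, 135, 353]) cube([61, 1558, 16]);
translate([915, 135, 353]) cube([61, 1558, 16]);
translate([1024, 135, 353]) cube([61, 1558, 16]);
translate([1133, 135, 353]) cube([61, 1558, 16]);
translate([1242, 135, 353]) cube([61, 1558, 16]);
translate([1351, 135, 353]) cube([61, 1558, 16]);
translate([1460, 135, 353]) cube([61, 1558, 16]);
translate([1569, 135, 353]) cube([61, 1558, 16]);
translate([1678, 135, 353]) cube([61, 1558, 16]);
translate([1787, 135, 353]) cube([61, 1558, 16]);
translate([1896, 135, 353]) cube([61, 1558, 16]);
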